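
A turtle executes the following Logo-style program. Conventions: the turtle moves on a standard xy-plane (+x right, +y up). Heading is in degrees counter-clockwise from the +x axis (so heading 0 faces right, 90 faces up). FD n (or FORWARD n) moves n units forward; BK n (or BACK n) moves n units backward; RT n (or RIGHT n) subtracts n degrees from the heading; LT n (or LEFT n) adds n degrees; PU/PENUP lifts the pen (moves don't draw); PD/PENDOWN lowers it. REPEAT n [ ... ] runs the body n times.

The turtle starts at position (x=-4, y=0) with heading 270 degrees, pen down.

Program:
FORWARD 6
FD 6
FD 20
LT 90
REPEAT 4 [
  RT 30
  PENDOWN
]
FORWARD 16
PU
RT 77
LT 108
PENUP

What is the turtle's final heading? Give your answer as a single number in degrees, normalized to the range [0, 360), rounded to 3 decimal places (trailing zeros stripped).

Answer: 271

Derivation:
Executing turtle program step by step:
Start: pos=(-4,0), heading=270, pen down
FD 6: (-4,0) -> (-4,-6) [heading=270, draw]
FD 6: (-4,-6) -> (-4,-12) [heading=270, draw]
FD 20: (-4,-12) -> (-4,-32) [heading=270, draw]
LT 90: heading 270 -> 0
REPEAT 4 [
  -- iteration 1/4 --
  RT 30: heading 0 -> 330
  PD: pen down
  -- iteration 2/4 --
  RT 30: heading 330 -> 300
  PD: pen down
  -- iteration 3/4 --
  RT 30: heading 300 -> 270
  PD: pen down
  -- iteration 4/4 --
  RT 30: heading 270 -> 240
  PD: pen down
]
FD 16: (-4,-32) -> (-12,-45.856) [heading=240, draw]
PU: pen up
RT 77: heading 240 -> 163
LT 108: heading 163 -> 271
PU: pen up
Final: pos=(-12,-45.856), heading=271, 4 segment(s) drawn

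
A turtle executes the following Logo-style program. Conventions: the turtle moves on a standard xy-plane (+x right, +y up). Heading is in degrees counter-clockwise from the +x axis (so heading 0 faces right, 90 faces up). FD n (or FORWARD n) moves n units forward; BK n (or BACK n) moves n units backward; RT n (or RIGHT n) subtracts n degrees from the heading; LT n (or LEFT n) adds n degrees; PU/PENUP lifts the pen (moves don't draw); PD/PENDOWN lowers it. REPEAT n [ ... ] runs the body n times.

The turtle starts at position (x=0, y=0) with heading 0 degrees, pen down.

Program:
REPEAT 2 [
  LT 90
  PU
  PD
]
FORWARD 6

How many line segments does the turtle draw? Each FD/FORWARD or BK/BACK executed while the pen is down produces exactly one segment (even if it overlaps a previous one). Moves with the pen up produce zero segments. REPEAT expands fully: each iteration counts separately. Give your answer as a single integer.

Answer: 1

Derivation:
Executing turtle program step by step:
Start: pos=(0,0), heading=0, pen down
REPEAT 2 [
  -- iteration 1/2 --
  LT 90: heading 0 -> 90
  PU: pen up
  PD: pen down
  -- iteration 2/2 --
  LT 90: heading 90 -> 180
  PU: pen up
  PD: pen down
]
FD 6: (0,0) -> (-6,0) [heading=180, draw]
Final: pos=(-6,0), heading=180, 1 segment(s) drawn
Segments drawn: 1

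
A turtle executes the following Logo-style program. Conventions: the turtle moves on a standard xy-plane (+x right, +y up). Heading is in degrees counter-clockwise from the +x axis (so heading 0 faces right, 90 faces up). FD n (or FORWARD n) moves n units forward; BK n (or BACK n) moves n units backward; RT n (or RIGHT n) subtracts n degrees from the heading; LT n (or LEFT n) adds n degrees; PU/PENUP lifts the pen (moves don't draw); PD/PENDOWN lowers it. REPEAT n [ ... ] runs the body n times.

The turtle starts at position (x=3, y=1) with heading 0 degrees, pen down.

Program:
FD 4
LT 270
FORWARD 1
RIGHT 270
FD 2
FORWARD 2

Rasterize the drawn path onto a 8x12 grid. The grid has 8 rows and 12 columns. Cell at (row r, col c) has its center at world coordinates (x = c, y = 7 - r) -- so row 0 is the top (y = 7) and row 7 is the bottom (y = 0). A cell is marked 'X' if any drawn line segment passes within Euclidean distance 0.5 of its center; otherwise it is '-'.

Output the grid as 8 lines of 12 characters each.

Segment 0: (3,1) -> (7,1)
Segment 1: (7,1) -> (7,0)
Segment 2: (7,0) -> (9,0)
Segment 3: (9,0) -> (11,0)

Answer: ------------
------------
------------
------------
------------
------------
---XXXXX----
-------XXXXX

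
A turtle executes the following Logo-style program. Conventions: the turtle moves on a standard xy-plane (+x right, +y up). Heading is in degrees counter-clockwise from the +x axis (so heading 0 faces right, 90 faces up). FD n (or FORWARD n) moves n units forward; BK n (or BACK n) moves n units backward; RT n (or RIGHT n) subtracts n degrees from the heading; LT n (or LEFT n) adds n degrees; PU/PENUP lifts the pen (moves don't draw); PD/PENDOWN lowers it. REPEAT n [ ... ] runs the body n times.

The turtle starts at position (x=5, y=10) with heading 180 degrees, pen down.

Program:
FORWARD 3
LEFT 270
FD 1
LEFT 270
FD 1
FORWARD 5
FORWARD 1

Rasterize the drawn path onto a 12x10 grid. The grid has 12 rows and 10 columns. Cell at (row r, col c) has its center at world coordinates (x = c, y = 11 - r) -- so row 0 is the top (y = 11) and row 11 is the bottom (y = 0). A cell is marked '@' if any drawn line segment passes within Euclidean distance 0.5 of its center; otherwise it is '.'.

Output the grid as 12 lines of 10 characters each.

Segment 0: (5,10) -> (2,10)
Segment 1: (2,10) -> (2,11)
Segment 2: (2,11) -> (3,11)
Segment 3: (3,11) -> (8,11)
Segment 4: (8,11) -> (9,11)

Answer: ..@@@@@@@@
..@@@@....
..........
..........
..........
..........
..........
..........
..........
..........
..........
..........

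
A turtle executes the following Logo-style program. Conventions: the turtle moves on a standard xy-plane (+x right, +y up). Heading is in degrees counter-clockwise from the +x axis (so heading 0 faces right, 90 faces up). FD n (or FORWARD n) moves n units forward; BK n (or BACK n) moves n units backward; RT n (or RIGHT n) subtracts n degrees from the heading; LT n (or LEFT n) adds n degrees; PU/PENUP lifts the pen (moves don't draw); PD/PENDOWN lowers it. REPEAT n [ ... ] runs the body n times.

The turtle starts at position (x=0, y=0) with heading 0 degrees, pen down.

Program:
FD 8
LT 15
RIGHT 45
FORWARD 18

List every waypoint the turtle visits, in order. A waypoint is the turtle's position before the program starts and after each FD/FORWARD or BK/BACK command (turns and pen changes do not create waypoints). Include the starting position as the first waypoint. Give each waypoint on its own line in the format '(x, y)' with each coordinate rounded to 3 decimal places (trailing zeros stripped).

Answer: (0, 0)
(8, 0)
(23.588, -9)

Derivation:
Executing turtle program step by step:
Start: pos=(0,0), heading=0, pen down
FD 8: (0,0) -> (8,0) [heading=0, draw]
LT 15: heading 0 -> 15
RT 45: heading 15 -> 330
FD 18: (8,0) -> (23.588,-9) [heading=330, draw]
Final: pos=(23.588,-9), heading=330, 2 segment(s) drawn
Waypoints (3 total):
(0, 0)
(8, 0)
(23.588, -9)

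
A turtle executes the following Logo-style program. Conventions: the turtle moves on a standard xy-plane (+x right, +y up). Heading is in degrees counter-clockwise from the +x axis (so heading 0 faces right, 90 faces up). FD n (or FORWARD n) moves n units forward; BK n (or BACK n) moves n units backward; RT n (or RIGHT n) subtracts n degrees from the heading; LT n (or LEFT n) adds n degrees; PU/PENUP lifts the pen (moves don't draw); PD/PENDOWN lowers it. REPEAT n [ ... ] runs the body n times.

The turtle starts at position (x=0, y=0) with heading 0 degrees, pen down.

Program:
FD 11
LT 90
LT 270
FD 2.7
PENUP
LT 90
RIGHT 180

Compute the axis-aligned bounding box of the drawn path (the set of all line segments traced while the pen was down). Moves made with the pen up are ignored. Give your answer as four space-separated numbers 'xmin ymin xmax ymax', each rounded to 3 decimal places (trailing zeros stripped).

Executing turtle program step by step:
Start: pos=(0,0), heading=0, pen down
FD 11: (0,0) -> (11,0) [heading=0, draw]
LT 90: heading 0 -> 90
LT 270: heading 90 -> 0
FD 2.7: (11,0) -> (13.7,0) [heading=0, draw]
PU: pen up
LT 90: heading 0 -> 90
RT 180: heading 90 -> 270
Final: pos=(13.7,0), heading=270, 2 segment(s) drawn

Segment endpoints: x in {0, 11, 13.7}, y in {0, 0}
xmin=0, ymin=0, xmax=13.7, ymax=0

Answer: 0 0 13.7 0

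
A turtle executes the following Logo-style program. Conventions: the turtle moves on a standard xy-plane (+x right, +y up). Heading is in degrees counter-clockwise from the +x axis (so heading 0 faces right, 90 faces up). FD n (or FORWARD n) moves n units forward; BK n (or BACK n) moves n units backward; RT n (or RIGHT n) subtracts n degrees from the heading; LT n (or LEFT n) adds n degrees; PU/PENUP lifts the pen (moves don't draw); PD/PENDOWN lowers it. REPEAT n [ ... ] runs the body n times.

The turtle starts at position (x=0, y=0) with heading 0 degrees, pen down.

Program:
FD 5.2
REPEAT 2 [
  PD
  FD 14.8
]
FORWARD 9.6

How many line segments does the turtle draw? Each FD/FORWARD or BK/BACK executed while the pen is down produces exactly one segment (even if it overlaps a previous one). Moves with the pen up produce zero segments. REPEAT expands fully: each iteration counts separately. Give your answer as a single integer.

Answer: 4

Derivation:
Executing turtle program step by step:
Start: pos=(0,0), heading=0, pen down
FD 5.2: (0,0) -> (5.2,0) [heading=0, draw]
REPEAT 2 [
  -- iteration 1/2 --
  PD: pen down
  FD 14.8: (5.2,0) -> (20,0) [heading=0, draw]
  -- iteration 2/2 --
  PD: pen down
  FD 14.8: (20,0) -> (34.8,0) [heading=0, draw]
]
FD 9.6: (34.8,0) -> (44.4,0) [heading=0, draw]
Final: pos=(44.4,0), heading=0, 4 segment(s) drawn
Segments drawn: 4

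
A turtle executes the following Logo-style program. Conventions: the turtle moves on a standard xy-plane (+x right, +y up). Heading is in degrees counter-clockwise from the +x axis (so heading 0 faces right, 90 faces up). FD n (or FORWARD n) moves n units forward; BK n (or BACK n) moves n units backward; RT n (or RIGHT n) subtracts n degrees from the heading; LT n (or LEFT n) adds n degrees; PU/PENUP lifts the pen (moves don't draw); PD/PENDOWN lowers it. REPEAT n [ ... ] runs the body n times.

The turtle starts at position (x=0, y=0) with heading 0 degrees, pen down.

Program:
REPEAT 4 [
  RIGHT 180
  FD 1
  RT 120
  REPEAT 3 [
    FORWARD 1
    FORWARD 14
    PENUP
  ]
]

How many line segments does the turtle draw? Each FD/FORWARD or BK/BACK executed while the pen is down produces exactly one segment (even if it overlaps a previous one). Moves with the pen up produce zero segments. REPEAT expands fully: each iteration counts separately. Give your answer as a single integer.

Executing turtle program step by step:
Start: pos=(0,0), heading=0, pen down
REPEAT 4 [
  -- iteration 1/4 --
  RT 180: heading 0 -> 180
  FD 1: (0,0) -> (-1,0) [heading=180, draw]
  RT 120: heading 180 -> 60
  REPEAT 3 [
    -- iteration 1/3 --
    FD 1: (-1,0) -> (-0.5,0.866) [heading=60, draw]
    FD 14: (-0.5,0.866) -> (6.5,12.99) [heading=60, draw]
    PU: pen up
    -- iteration 2/3 --
    FD 1: (6.5,12.99) -> (7,13.856) [heading=60, move]
    FD 14: (7,13.856) -> (14,25.981) [heading=60, move]
    PU: pen up
    -- iteration 3/3 --
    FD 1: (14,25.981) -> (14.5,26.847) [heading=60, move]
    FD 14: (14.5,26.847) -> (21.5,38.971) [heading=60, move]
    PU: pen up
  ]
  -- iteration 2/4 --
  RT 180: heading 60 -> 240
  FD 1: (21.5,38.971) -> (21,38.105) [heading=240, move]
  RT 120: heading 240 -> 120
  REPEAT 3 [
    -- iteration 1/3 --
    FD 1: (21,38.105) -> (20.5,38.971) [heading=120, move]
    FD 14: (20.5,38.971) -> (13.5,51.095) [heading=120, move]
    PU: pen up
    -- iteration 2/3 --
    FD 1: (13.5,51.095) -> (13,51.962) [heading=120, move]
    FD 14: (13,51.962) -> (6,64.086) [heading=120, move]
    PU: pen up
    -- iteration 3/3 --
    FD 1: (6,64.086) -> (5.5,64.952) [heading=120, move]
    FD 14: (5.5,64.952) -> (-1.5,77.076) [heading=120, move]
    PU: pen up
  ]
  -- iteration 3/4 --
  RT 180: heading 120 -> 300
  FD 1: (-1.5,77.076) -> (-1,76.21) [heading=300, move]
  RT 120: heading 300 -> 180
  REPEAT 3 [
    -- iteration 1/3 --
    FD 1: (-1,76.21) -> (-2,76.21) [heading=180, move]
    FD 14: (-2,76.21) -> (-16,76.21) [heading=180, move]
    PU: pen up
    -- iteration 2/3 --
    FD 1: (-16,76.21) -> (-17,76.21) [heading=180, move]
    FD 14: (-17,76.21) -> (-31,76.21) [heading=180, move]
    PU: pen up
    -- iteration 3/3 --
    FD 1: (-31,76.21) -> (-32,76.21) [heading=180, move]
    FD 14: (-32,76.21) -> (-46,76.21) [heading=180, move]
    PU: pen up
  ]
  -- iteration 4/4 --
  RT 180: heading 180 -> 0
  FD 1: (-46,76.21) -> (-45,76.21) [heading=0, move]
  RT 120: heading 0 -> 240
  REPEAT 3 [
    -- iteration 1/3 --
    FD 1: (-45,76.21) -> (-45.5,75.344) [heading=240, move]
    FD 14: (-45.5,75.344) -> (-52.5,63.22) [heading=240, move]
    PU: pen up
    -- iteration 2/3 --
    FD 1: (-52.5,63.22) -> (-53,62.354) [heading=240, move]
    FD 14: (-53,62.354) -> (-60,50.229) [heading=240, move]
    PU: pen up
    -- iteration 3/3 --
    FD 1: (-60,50.229) -> (-60.5,49.363) [heading=240, move]
    FD 14: (-60.5,49.363) -> (-67.5,37.239) [heading=240, move]
    PU: pen up
  ]
]
Final: pos=(-67.5,37.239), heading=240, 3 segment(s) drawn
Segments drawn: 3

Answer: 3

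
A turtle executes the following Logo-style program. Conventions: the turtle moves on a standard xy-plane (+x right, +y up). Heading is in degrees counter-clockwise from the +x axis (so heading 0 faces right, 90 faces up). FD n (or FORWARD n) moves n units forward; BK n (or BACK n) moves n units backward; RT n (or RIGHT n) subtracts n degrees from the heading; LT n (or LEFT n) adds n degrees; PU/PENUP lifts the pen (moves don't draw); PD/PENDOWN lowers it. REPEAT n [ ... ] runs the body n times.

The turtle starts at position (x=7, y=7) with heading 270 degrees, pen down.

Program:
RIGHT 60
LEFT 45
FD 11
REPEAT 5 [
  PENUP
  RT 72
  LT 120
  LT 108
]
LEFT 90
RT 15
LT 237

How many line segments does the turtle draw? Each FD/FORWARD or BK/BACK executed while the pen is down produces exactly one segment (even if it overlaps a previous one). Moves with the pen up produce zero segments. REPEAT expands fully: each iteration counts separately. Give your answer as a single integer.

Answer: 1

Derivation:
Executing turtle program step by step:
Start: pos=(7,7), heading=270, pen down
RT 60: heading 270 -> 210
LT 45: heading 210 -> 255
FD 11: (7,7) -> (4.153,-3.625) [heading=255, draw]
REPEAT 5 [
  -- iteration 1/5 --
  PU: pen up
  RT 72: heading 255 -> 183
  LT 120: heading 183 -> 303
  LT 108: heading 303 -> 51
  -- iteration 2/5 --
  PU: pen up
  RT 72: heading 51 -> 339
  LT 120: heading 339 -> 99
  LT 108: heading 99 -> 207
  -- iteration 3/5 --
  PU: pen up
  RT 72: heading 207 -> 135
  LT 120: heading 135 -> 255
  LT 108: heading 255 -> 3
  -- iteration 4/5 --
  PU: pen up
  RT 72: heading 3 -> 291
  LT 120: heading 291 -> 51
  LT 108: heading 51 -> 159
  -- iteration 5/5 --
  PU: pen up
  RT 72: heading 159 -> 87
  LT 120: heading 87 -> 207
  LT 108: heading 207 -> 315
]
LT 90: heading 315 -> 45
RT 15: heading 45 -> 30
LT 237: heading 30 -> 267
Final: pos=(4.153,-3.625), heading=267, 1 segment(s) drawn
Segments drawn: 1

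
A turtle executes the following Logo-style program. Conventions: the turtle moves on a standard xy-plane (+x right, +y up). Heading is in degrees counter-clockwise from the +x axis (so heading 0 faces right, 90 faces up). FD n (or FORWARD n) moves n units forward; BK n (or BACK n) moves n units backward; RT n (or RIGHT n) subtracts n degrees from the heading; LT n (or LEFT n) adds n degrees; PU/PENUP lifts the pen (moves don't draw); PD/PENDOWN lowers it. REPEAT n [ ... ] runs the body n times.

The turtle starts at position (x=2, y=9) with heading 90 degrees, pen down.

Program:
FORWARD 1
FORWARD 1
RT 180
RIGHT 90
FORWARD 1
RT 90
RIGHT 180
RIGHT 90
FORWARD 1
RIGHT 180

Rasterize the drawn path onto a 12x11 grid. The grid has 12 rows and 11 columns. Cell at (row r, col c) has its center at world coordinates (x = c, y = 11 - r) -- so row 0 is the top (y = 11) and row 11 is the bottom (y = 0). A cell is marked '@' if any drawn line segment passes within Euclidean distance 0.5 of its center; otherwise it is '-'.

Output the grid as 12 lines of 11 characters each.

Answer: @@@--------
--@--------
--@--------
-----------
-----------
-----------
-----------
-----------
-----------
-----------
-----------
-----------

Derivation:
Segment 0: (2,9) -> (2,10)
Segment 1: (2,10) -> (2,11)
Segment 2: (2,11) -> (1,11)
Segment 3: (1,11) -> (0,11)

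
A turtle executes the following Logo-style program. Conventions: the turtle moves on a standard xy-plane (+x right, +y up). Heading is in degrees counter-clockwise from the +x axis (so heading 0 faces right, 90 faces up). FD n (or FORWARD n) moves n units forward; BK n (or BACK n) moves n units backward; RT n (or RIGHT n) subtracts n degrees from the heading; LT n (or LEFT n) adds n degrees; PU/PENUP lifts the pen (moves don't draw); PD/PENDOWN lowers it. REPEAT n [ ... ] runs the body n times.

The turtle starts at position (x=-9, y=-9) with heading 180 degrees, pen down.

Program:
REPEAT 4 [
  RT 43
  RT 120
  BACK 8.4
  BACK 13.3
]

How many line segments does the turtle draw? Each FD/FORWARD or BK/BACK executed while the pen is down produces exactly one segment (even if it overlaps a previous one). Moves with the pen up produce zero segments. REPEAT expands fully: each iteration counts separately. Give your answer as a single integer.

Executing turtle program step by step:
Start: pos=(-9,-9), heading=180, pen down
REPEAT 4 [
  -- iteration 1/4 --
  RT 43: heading 180 -> 137
  RT 120: heading 137 -> 17
  BK 8.4: (-9,-9) -> (-17.033,-11.456) [heading=17, draw]
  BK 13.3: (-17.033,-11.456) -> (-29.752,-15.344) [heading=17, draw]
  -- iteration 2/4 --
  RT 43: heading 17 -> 334
  RT 120: heading 334 -> 214
  BK 8.4: (-29.752,-15.344) -> (-22.788,-10.647) [heading=214, draw]
  BK 13.3: (-22.788,-10.647) -> (-11.762,-3.21) [heading=214, draw]
  -- iteration 3/4 --
  RT 43: heading 214 -> 171
  RT 120: heading 171 -> 51
  BK 8.4: (-11.762,-3.21) -> (-17.048,-9.738) [heading=51, draw]
  BK 13.3: (-17.048,-9.738) -> (-25.418,-20.074) [heading=51, draw]
  -- iteration 4/4 --
  RT 43: heading 51 -> 8
  RT 120: heading 8 -> 248
  BK 8.4: (-25.418,-20.074) -> (-22.271,-12.286) [heading=248, draw]
  BK 13.3: (-22.271,-12.286) -> (-17.289,0.046) [heading=248, draw]
]
Final: pos=(-17.289,0.046), heading=248, 8 segment(s) drawn
Segments drawn: 8

Answer: 8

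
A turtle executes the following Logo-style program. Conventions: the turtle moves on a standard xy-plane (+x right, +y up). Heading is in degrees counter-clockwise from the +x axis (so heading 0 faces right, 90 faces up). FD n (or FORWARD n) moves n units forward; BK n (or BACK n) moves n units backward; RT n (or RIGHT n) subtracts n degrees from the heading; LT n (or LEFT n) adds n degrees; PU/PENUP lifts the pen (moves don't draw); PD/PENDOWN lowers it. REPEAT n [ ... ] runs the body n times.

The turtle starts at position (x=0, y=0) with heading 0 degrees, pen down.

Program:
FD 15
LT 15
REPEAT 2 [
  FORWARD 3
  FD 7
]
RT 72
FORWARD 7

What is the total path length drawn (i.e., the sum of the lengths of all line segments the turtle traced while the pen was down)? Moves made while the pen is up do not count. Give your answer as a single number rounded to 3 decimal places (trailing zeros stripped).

Answer: 42

Derivation:
Executing turtle program step by step:
Start: pos=(0,0), heading=0, pen down
FD 15: (0,0) -> (15,0) [heading=0, draw]
LT 15: heading 0 -> 15
REPEAT 2 [
  -- iteration 1/2 --
  FD 3: (15,0) -> (17.898,0.776) [heading=15, draw]
  FD 7: (17.898,0.776) -> (24.659,2.588) [heading=15, draw]
  -- iteration 2/2 --
  FD 3: (24.659,2.588) -> (27.557,3.365) [heading=15, draw]
  FD 7: (27.557,3.365) -> (34.319,5.176) [heading=15, draw]
]
RT 72: heading 15 -> 303
FD 7: (34.319,5.176) -> (38.131,-0.694) [heading=303, draw]
Final: pos=(38.131,-0.694), heading=303, 6 segment(s) drawn

Segment lengths:
  seg 1: (0,0) -> (15,0), length = 15
  seg 2: (15,0) -> (17.898,0.776), length = 3
  seg 3: (17.898,0.776) -> (24.659,2.588), length = 7
  seg 4: (24.659,2.588) -> (27.557,3.365), length = 3
  seg 5: (27.557,3.365) -> (34.319,5.176), length = 7
  seg 6: (34.319,5.176) -> (38.131,-0.694), length = 7
Total = 42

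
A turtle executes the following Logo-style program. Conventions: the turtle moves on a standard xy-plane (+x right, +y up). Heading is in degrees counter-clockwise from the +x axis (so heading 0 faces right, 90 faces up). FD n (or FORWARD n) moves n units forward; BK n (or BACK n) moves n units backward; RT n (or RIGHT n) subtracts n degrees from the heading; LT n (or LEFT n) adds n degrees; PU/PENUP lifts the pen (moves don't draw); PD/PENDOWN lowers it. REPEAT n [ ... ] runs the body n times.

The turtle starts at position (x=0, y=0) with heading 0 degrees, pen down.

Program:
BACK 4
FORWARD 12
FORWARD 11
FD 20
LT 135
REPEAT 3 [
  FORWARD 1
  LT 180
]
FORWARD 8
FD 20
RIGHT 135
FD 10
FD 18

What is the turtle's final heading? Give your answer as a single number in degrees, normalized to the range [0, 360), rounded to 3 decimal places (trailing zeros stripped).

Answer: 180

Derivation:
Executing turtle program step by step:
Start: pos=(0,0), heading=0, pen down
BK 4: (0,0) -> (-4,0) [heading=0, draw]
FD 12: (-4,0) -> (8,0) [heading=0, draw]
FD 11: (8,0) -> (19,0) [heading=0, draw]
FD 20: (19,0) -> (39,0) [heading=0, draw]
LT 135: heading 0 -> 135
REPEAT 3 [
  -- iteration 1/3 --
  FD 1: (39,0) -> (38.293,0.707) [heading=135, draw]
  LT 180: heading 135 -> 315
  -- iteration 2/3 --
  FD 1: (38.293,0.707) -> (39,0) [heading=315, draw]
  LT 180: heading 315 -> 135
  -- iteration 3/3 --
  FD 1: (39,0) -> (38.293,0.707) [heading=135, draw]
  LT 180: heading 135 -> 315
]
FD 8: (38.293,0.707) -> (43.95,-4.95) [heading=315, draw]
FD 20: (43.95,-4.95) -> (58.092,-19.092) [heading=315, draw]
RT 135: heading 315 -> 180
FD 10: (58.092,-19.092) -> (48.092,-19.092) [heading=180, draw]
FD 18: (48.092,-19.092) -> (30.092,-19.092) [heading=180, draw]
Final: pos=(30.092,-19.092), heading=180, 11 segment(s) drawn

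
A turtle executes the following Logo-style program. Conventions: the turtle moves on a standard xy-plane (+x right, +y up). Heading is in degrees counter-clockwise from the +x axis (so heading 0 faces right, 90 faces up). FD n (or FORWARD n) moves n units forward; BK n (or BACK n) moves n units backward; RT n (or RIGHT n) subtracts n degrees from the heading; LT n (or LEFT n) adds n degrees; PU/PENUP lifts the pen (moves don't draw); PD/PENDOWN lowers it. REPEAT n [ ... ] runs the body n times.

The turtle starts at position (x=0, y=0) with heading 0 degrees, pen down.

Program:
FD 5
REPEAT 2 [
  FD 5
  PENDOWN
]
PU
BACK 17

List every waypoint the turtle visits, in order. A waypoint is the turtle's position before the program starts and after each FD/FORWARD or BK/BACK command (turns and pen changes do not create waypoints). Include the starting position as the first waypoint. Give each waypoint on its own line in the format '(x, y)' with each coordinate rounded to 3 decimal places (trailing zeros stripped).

Executing turtle program step by step:
Start: pos=(0,0), heading=0, pen down
FD 5: (0,0) -> (5,0) [heading=0, draw]
REPEAT 2 [
  -- iteration 1/2 --
  FD 5: (5,0) -> (10,0) [heading=0, draw]
  PD: pen down
  -- iteration 2/2 --
  FD 5: (10,0) -> (15,0) [heading=0, draw]
  PD: pen down
]
PU: pen up
BK 17: (15,0) -> (-2,0) [heading=0, move]
Final: pos=(-2,0), heading=0, 3 segment(s) drawn
Waypoints (5 total):
(0, 0)
(5, 0)
(10, 0)
(15, 0)
(-2, 0)

Answer: (0, 0)
(5, 0)
(10, 0)
(15, 0)
(-2, 0)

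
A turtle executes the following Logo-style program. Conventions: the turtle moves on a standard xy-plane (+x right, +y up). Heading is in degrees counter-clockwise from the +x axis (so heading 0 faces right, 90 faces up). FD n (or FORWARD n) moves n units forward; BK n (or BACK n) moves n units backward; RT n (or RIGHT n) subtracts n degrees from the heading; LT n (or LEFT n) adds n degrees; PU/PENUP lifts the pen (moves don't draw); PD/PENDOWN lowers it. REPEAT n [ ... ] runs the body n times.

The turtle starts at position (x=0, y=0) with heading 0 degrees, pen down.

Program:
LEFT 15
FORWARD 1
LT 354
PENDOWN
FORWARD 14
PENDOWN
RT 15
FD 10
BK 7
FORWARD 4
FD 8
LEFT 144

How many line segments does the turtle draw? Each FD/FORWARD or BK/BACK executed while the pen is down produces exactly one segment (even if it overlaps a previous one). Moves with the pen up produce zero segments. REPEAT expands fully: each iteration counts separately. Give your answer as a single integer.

Executing turtle program step by step:
Start: pos=(0,0), heading=0, pen down
LT 15: heading 0 -> 15
FD 1: (0,0) -> (0.966,0.259) [heading=15, draw]
LT 354: heading 15 -> 9
PD: pen down
FD 14: (0.966,0.259) -> (14.794,2.449) [heading=9, draw]
PD: pen down
RT 15: heading 9 -> 354
FD 10: (14.794,2.449) -> (24.739,1.404) [heading=354, draw]
BK 7: (24.739,1.404) -> (17.777,2.135) [heading=354, draw]
FD 4: (17.777,2.135) -> (21.755,1.717) [heading=354, draw]
FD 8: (21.755,1.717) -> (29.711,0.881) [heading=354, draw]
LT 144: heading 354 -> 138
Final: pos=(29.711,0.881), heading=138, 6 segment(s) drawn
Segments drawn: 6

Answer: 6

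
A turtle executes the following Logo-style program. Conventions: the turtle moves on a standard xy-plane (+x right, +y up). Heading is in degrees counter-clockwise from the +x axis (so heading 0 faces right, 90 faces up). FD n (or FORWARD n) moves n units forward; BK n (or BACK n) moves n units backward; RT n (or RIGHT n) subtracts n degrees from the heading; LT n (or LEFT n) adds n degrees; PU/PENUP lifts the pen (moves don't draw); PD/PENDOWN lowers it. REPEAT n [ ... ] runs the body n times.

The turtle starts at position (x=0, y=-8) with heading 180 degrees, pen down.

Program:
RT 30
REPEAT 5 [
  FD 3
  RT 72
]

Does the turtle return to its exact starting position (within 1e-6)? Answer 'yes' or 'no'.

Answer: yes

Derivation:
Executing turtle program step by step:
Start: pos=(0,-8), heading=180, pen down
RT 30: heading 180 -> 150
REPEAT 5 [
  -- iteration 1/5 --
  FD 3: (0,-8) -> (-2.598,-6.5) [heading=150, draw]
  RT 72: heading 150 -> 78
  -- iteration 2/5 --
  FD 3: (-2.598,-6.5) -> (-1.974,-3.566) [heading=78, draw]
  RT 72: heading 78 -> 6
  -- iteration 3/5 --
  FD 3: (-1.974,-3.566) -> (1.009,-3.252) [heading=6, draw]
  RT 72: heading 6 -> 294
  -- iteration 4/5 --
  FD 3: (1.009,-3.252) -> (2.229,-5.993) [heading=294, draw]
  RT 72: heading 294 -> 222
  -- iteration 5/5 --
  FD 3: (2.229,-5.993) -> (0,-8) [heading=222, draw]
  RT 72: heading 222 -> 150
]
Final: pos=(0,-8), heading=150, 5 segment(s) drawn

Start position: (0, -8)
Final position: (0, -8)
Distance = 0; < 1e-6 -> CLOSED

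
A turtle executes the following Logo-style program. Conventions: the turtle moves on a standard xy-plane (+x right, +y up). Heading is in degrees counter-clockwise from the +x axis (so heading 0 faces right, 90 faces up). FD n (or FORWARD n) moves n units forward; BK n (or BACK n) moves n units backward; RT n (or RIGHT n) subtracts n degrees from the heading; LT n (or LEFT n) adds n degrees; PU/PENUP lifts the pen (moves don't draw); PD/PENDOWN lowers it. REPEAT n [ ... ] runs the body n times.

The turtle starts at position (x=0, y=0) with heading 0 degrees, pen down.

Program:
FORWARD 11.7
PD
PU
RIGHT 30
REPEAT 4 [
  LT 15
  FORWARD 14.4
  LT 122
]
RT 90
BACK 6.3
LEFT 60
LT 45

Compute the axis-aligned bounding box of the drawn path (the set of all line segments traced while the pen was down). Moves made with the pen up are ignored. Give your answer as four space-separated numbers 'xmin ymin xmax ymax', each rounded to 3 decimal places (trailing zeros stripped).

Executing turtle program step by step:
Start: pos=(0,0), heading=0, pen down
FD 11.7: (0,0) -> (11.7,0) [heading=0, draw]
PD: pen down
PU: pen up
RT 30: heading 0 -> 330
REPEAT 4 [
  -- iteration 1/4 --
  LT 15: heading 330 -> 345
  FD 14.4: (11.7,0) -> (25.609,-3.727) [heading=345, move]
  LT 122: heading 345 -> 107
  -- iteration 2/4 --
  LT 15: heading 107 -> 122
  FD 14.4: (25.609,-3.727) -> (17.978,8.485) [heading=122, move]
  LT 122: heading 122 -> 244
  -- iteration 3/4 --
  LT 15: heading 244 -> 259
  FD 14.4: (17.978,8.485) -> (15.231,-5.651) [heading=259, move]
  LT 122: heading 259 -> 21
  -- iteration 4/4 --
  LT 15: heading 21 -> 36
  FD 14.4: (15.231,-5.651) -> (26.881,2.814) [heading=36, move]
  LT 122: heading 36 -> 158
]
RT 90: heading 158 -> 68
BK 6.3: (26.881,2.814) -> (24.521,-3.028) [heading=68, move]
LT 60: heading 68 -> 128
LT 45: heading 128 -> 173
Final: pos=(24.521,-3.028), heading=173, 1 segment(s) drawn

Segment endpoints: x in {0, 11.7}, y in {0}
xmin=0, ymin=0, xmax=11.7, ymax=0

Answer: 0 0 11.7 0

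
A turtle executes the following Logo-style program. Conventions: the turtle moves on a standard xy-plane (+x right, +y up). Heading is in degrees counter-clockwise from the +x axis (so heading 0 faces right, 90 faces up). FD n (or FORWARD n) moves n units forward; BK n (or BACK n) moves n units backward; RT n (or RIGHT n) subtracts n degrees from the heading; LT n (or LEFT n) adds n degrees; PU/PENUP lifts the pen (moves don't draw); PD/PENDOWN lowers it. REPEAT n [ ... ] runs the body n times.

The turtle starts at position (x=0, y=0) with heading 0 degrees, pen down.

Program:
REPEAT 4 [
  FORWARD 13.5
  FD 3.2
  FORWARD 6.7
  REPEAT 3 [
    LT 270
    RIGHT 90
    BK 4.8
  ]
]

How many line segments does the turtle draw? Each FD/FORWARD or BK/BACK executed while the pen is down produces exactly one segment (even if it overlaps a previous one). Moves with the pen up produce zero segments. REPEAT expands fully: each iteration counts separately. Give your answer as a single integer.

Answer: 24

Derivation:
Executing turtle program step by step:
Start: pos=(0,0), heading=0, pen down
REPEAT 4 [
  -- iteration 1/4 --
  FD 13.5: (0,0) -> (13.5,0) [heading=0, draw]
  FD 3.2: (13.5,0) -> (16.7,0) [heading=0, draw]
  FD 6.7: (16.7,0) -> (23.4,0) [heading=0, draw]
  REPEAT 3 [
    -- iteration 1/3 --
    LT 270: heading 0 -> 270
    RT 90: heading 270 -> 180
    BK 4.8: (23.4,0) -> (28.2,0) [heading=180, draw]
    -- iteration 2/3 --
    LT 270: heading 180 -> 90
    RT 90: heading 90 -> 0
    BK 4.8: (28.2,0) -> (23.4,0) [heading=0, draw]
    -- iteration 3/3 --
    LT 270: heading 0 -> 270
    RT 90: heading 270 -> 180
    BK 4.8: (23.4,0) -> (28.2,0) [heading=180, draw]
  ]
  -- iteration 2/4 --
  FD 13.5: (28.2,0) -> (14.7,0) [heading=180, draw]
  FD 3.2: (14.7,0) -> (11.5,0) [heading=180, draw]
  FD 6.7: (11.5,0) -> (4.8,0) [heading=180, draw]
  REPEAT 3 [
    -- iteration 1/3 --
    LT 270: heading 180 -> 90
    RT 90: heading 90 -> 0
    BK 4.8: (4.8,0) -> (0,0) [heading=0, draw]
    -- iteration 2/3 --
    LT 270: heading 0 -> 270
    RT 90: heading 270 -> 180
    BK 4.8: (0,0) -> (4.8,0) [heading=180, draw]
    -- iteration 3/3 --
    LT 270: heading 180 -> 90
    RT 90: heading 90 -> 0
    BK 4.8: (4.8,0) -> (0,0) [heading=0, draw]
  ]
  -- iteration 3/4 --
  FD 13.5: (0,0) -> (13.5,0) [heading=0, draw]
  FD 3.2: (13.5,0) -> (16.7,0) [heading=0, draw]
  FD 6.7: (16.7,0) -> (23.4,0) [heading=0, draw]
  REPEAT 3 [
    -- iteration 1/3 --
    LT 270: heading 0 -> 270
    RT 90: heading 270 -> 180
    BK 4.8: (23.4,0) -> (28.2,0) [heading=180, draw]
    -- iteration 2/3 --
    LT 270: heading 180 -> 90
    RT 90: heading 90 -> 0
    BK 4.8: (28.2,0) -> (23.4,0) [heading=0, draw]
    -- iteration 3/3 --
    LT 270: heading 0 -> 270
    RT 90: heading 270 -> 180
    BK 4.8: (23.4,0) -> (28.2,0) [heading=180, draw]
  ]
  -- iteration 4/4 --
  FD 13.5: (28.2,0) -> (14.7,0) [heading=180, draw]
  FD 3.2: (14.7,0) -> (11.5,0) [heading=180, draw]
  FD 6.7: (11.5,0) -> (4.8,0) [heading=180, draw]
  REPEAT 3 [
    -- iteration 1/3 --
    LT 270: heading 180 -> 90
    RT 90: heading 90 -> 0
    BK 4.8: (4.8,0) -> (0,0) [heading=0, draw]
    -- iteration 2/3 --
    LT 270: heading 0 -> 270
    RT 90: heading 270 -> 180
    BK 4.8: (0,0) -> (4.8,0) [heading=180, draw]
    -- iteration 3/3 --
    LT 270: heading 180 -> 90
    RT 90: heading 90 -> 0
    BK 4.8: (4.8,0) -> (0,0) [heading=0, draw]
  ]
]
Final: pos=(0,0), heading=0, 24 segment(s) drawn
Segments drawn: 24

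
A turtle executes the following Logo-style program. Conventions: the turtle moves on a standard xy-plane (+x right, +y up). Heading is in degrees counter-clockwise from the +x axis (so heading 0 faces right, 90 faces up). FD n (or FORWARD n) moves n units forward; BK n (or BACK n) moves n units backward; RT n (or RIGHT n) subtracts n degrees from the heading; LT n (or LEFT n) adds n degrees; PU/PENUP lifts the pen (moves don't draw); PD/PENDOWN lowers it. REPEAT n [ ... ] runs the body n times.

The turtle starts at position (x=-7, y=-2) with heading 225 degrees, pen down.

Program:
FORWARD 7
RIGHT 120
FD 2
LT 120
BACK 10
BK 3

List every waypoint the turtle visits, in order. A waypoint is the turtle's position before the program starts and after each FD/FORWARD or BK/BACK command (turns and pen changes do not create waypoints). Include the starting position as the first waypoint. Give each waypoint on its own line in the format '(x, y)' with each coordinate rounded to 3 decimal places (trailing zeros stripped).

Answer: (-7, -2)
(-11.95, -6.95)
(-12.467, -5.018)
(-5.396, 2.053)
(-3.275, 4.174)

Derivation:
Executing turtle program step by step:
Start: pos=(-7,-2), heading=225, pen down
FD 7: (-7,-2) -> (-11.95,-6.95) [heading=225, draw]
RT 120: heading 225 -> 105
FD 2: (-11.95,-6.95) -> (-12.467,-5.018) [heading=105, draw]
LT 120: heading 105 -> 225
BK 10: (-12.467,-5.018) -> (-5.396,2.053) [heading=225, draw]
BK 3: (-5.396,2.053) -> (-3.275,4.174) [heading=225, draw]
Final: pos=(-3.275,4.174), heading=225, 4 segment(s) drawn
Waypoints (5 total):
(-7, -2)
(-11.95, -6.95)
(-12.467, -5.018)
(-5.396, 2.053)
(-3.275, 4.174)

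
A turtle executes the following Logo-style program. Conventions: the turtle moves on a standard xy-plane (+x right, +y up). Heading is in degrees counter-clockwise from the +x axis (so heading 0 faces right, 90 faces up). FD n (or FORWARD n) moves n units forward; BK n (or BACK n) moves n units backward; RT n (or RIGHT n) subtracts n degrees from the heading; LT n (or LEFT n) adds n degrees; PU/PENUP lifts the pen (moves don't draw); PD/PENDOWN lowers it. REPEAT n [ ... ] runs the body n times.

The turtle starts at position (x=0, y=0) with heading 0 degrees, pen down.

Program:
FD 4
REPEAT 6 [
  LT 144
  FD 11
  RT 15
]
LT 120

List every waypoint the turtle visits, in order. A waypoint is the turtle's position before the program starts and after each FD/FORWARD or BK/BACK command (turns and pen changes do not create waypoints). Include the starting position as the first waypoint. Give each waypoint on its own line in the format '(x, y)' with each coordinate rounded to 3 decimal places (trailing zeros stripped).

Executing turtle program step by step:
Start: pos=(0,0), heading=0, pen down
FD 4: (0,0) -> (4,0) [heading=0, draw]
REPEAT 6 [
  -- iteration 1/6 --
  LT 144: heading 0 -> 144
  FD 11: (4,0) -> (-4.899,6.466) [heading=144, draw]
  RT 15: heading 144 -> 129
  -- iteration 2/6 --
  LT 144: heading 129 -> 273
  FD 11: (-4.899,6.466) -> (-4.323,-4.519) [heading=273, draw]
  RT 15: heading 273 -> 258
  -- iteration 3/6 --
  LT 144: heading 258 -> 42
  FD 11: (-4.323,-4.519) -> (3.851,2.841) [heading=42, draw]
  RT 15: heading 42 -> 27
  -- iteration 4/6 --
  LT 144: heading 27 -> 171
  FD 11: (3.851,2.841) -> (-7.013,4.562) [heading=171, draw]
  RT 15: heading 171 -> 156
  -- iteration 5/6 --
  LT 144: heading 156 -> 300
  FD 11: (-7.013,4.562) -> (-1.513,-4.964) [heading=300, draw]
  RT 15: heading 300 -> 285
  -- iteration 6/6 --
  LT 144: heading 285 -> 69
  FD 11: (-1.513,-4.964) -> (2.429,5.305) [heading=69, draw]
  RT 15: heading 69 -> 54
]
LT 120: heading 54 -> 174
Final: pos=(2.429,5.305), heading=174, 7 segment(s) drawn
Waypoints (8 total):
(0, 0)
(4, 0)
(-4.899, 6.466)
(-4.323, -4.519)
(3.851, 2.841)
(-7.013, 4.562)
(-1.513, -4.964)
(2.429, 5.305)

Answer: (0, 0)
(4, 0)
(-4.899, 6.466)
(-4.323, -4.519)
(3.851, 2.841)
(-7.013, 4.562)
(-1.513, -4.964)
(2.429, 5.305)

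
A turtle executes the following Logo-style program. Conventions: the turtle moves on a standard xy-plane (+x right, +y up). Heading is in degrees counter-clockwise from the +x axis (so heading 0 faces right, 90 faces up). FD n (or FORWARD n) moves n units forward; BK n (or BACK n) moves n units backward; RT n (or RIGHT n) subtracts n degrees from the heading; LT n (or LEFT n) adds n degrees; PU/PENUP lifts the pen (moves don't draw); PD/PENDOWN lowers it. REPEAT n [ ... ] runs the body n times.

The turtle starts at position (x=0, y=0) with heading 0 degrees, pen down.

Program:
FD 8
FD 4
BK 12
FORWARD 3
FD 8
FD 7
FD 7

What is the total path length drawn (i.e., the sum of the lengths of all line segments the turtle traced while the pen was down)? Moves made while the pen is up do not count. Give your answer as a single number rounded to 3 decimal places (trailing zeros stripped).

Executing turtle program step by step:
Start: pos=(0,0), heading=0, pen down
FD 8: (0,0) -> (8,0) [heading=0, draw]
FD 4: (8,0) -> (12,0) [heading=0, draw]
BK 12: (12,0) -> (0,0) [heading=0, draw]
FD 3: (0,0) -> (3,0) [heading=0, draw]
FD 8: (3,0) -> (11,0) [heading=0, draw]
FD 7: (11,0) -> (18,0) [heading=0, draw]
FD 7: (18,0) -> (25,0) [heading=0, draw]
Final: pos=(25,0), heading=0, 7 segment(s) drawn

Segment lengths:
  seg 1: (0,0) -> (8,0), length = 8
  seg 2: (8,0) -> (12,0), length = 4
  seg 3: (12,0) -> (0,0), length = 12
  seg 4: (0,0) -> (3,0), length = 3
  seg 5: (3,0) -> (11,0), length = 8
  seg 6: (11,0) -> (18,0), length = 7
  seg 7: (18,0) -> (25,0), length = 7
Total = 49

Answer: 49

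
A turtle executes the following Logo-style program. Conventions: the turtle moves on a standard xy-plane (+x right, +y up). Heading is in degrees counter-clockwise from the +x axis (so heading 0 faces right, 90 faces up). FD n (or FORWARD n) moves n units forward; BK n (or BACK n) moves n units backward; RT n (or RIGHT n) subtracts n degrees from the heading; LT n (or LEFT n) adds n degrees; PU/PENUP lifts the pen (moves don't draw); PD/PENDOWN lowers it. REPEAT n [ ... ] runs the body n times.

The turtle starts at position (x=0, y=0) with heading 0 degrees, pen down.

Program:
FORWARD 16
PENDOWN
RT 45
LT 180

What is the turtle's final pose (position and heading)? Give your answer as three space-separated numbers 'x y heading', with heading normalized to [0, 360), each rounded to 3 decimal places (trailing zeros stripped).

Executing turtle program step by step:
Start: pos=(0,0), heading=0, pen down
FD 16: (0,0) -> (16,0) [heading=0, draw]
PD: pen down
RT 45: heading 0 -> 315
LT 180: heading 315 -> 135
Final: pos=(16,0), heading=135, 1 segment(s) drawn

Answer: 16 0 135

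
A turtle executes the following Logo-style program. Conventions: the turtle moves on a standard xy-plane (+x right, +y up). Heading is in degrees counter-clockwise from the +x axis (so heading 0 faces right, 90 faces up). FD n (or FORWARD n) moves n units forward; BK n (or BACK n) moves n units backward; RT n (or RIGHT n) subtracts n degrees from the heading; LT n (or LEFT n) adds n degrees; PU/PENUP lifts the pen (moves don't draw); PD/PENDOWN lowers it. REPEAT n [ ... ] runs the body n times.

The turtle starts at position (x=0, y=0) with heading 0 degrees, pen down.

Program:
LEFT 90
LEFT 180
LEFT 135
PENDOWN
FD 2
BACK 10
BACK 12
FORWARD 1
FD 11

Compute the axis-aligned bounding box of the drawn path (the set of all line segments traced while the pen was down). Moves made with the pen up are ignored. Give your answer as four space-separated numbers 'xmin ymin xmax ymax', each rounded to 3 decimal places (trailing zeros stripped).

Executing turtle program step by step:
Start: pos=(0,0), heading=0, pen down
LT 90: heading 0 -> 90
LT 180: heading 90 -> 270
LT 135: heading 270 -> 45
PD: pen down
FD 2: (0,0) -> (1.414,1.414) [heading=45, draw]
BK 10: (1.414,1.414) -> (-5.657,-5.657) [heading=45, draw]
BK 12: (-5.657,-5.657) -> (-14.142,-14.142) [heading=45, draw]
FD 1: (-14.142,-14.142) -> (-13.435,-13.435) [heading=45, draw]
FD 11: (-13.435,-13.435) -> (-5.657,-5.657) [heading=45, draw]
Final: pos=(-5.657,-5.657), heading=45, 5 segment(s) drawn

Segment endpoints: x in {-14.142, -13.435, -5.657, -5.657, 0, 1.414}, y in {-14.142, -13.435, -5.657, 0, 1.414}
xmin=-14.142, ymin=-14.142, xmax=1.414, ymax=1.414

Answer: -14.142 -14.142 1.414 1.414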